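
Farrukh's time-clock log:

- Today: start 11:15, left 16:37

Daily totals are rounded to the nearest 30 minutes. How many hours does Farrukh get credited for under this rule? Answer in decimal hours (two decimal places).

Today: 11:15–16:37 = 5 h 22 min → rounds to 5 h 30 min

5.50 hours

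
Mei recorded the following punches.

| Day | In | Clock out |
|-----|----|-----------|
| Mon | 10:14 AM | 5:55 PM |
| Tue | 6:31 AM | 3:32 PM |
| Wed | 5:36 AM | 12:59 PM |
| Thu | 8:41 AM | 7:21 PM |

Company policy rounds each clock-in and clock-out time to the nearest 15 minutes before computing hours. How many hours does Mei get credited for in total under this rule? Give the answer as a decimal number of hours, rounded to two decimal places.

Mon: in 10:14 AM→10:15 AM, out 5:55 PM→6:00 PM; 7 h 45 min
Tue: in 6:31 AM→6:30 AM, out 3:32 PM→3:30 PM; 9 h 0 min
Wed: in 5:36 AM→5:30 AM, out 12:59 PM→1:00 PM; 7 h 30 min
Thu: in 8:41 AM→8:45 AM, out 7:21 PM→7:15 PM; 10 h 30 min
Total credited: 34 h 45 min.

34.75 hours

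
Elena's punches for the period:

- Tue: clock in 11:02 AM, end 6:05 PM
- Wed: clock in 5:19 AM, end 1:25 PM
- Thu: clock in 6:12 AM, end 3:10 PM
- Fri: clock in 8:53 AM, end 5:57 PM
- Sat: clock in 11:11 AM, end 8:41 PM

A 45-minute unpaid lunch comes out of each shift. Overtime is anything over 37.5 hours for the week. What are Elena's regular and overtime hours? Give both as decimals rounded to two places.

Tue: 11:02 AM–6:05 PM = 7 h 3 min; less 45 min break → 6 h 18 min
Wed: 5:19 AM–1:25 PM = 8 h 6 min; less 45 min break → 7 h 21 min
Thu: 6:12 AM–3:10 PM = 8 h 58 min; less 45 min break → 8 h 13 min
Fri: 8:53 AM–5:57 PM = 9 h 4 min; less 45 min break → 8 h 19 min
Sat: 11:11 AM–8:41 PM = 9 h 30 min; less 45 min break → 8 h 45 min
Total worked: 38 h 56 min = 38.93 h.
Threshold 37.5 h → overtime 1 h 26 min, regular 37 h 30 min.

Regular 37.50 hours, overtime 1.43 hours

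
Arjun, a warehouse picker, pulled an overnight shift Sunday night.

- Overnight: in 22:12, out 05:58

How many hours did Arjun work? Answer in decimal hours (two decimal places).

Overnight: 22:12 → midnight = 1 h 48 min; midnight → 05:58 = 5 h 58 min; span 7 h 46 min

7.77 hours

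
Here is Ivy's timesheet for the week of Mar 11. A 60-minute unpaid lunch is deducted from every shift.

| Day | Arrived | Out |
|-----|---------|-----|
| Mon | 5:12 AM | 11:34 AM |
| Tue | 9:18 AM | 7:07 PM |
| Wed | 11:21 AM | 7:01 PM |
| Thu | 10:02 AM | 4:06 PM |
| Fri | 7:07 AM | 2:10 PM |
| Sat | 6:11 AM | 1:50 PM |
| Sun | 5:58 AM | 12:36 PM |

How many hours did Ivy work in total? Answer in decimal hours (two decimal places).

44.25 hours

Mon: 5:12 AM–11:34 AM = 6 h 22 min; less 60 min break → 5 h 22 min
Tue: 9:18 AM–7:07 PM = 9 h 49 min; less 60 min break → 8 h 49 min
Wed: 11:21 AM–7:01 PM = 7 h 40 min; less 60 min break → 6 h 40 min
Thu: 10:02 AM–4:06 PM = 6 h 4 min; less 60 min break → 5 h 4 min
Fri: 7:07 AM–2:10 PM = 7 h 3 min; less 60 min break → 6 h 3 min
Sat: 6:11 AM–1:50 PM = 7 h 39 min; less 60 min break → 6 h 39 min
Sun: 5:58 AM–12:36 PM = 6 h 38 min; less 60 min break → 5 h 38 min
Total: 5 h 22 min + 8 h 49 min + 6 h 40 min + 5 h 4 min + 6 h 3 min + 6 h 39 min + 5 h 38 min = 44 h 15 min.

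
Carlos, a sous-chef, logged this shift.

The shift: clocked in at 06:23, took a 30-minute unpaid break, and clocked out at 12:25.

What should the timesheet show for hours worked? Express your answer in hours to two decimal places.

The shift: 06:23–12:25 = 6 h 2 min; less 30 min break → 5 h 32 min

5.53 hours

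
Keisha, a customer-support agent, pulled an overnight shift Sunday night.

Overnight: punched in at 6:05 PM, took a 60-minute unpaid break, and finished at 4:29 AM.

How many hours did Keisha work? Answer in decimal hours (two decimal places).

9.40 hours

Overnight: 6:05 PM → midnight = 5 h 55 min; midnight → 4:29 AM = 4 h 29 min; span 10 h 24 min; less 60 min break → 9 h 24 min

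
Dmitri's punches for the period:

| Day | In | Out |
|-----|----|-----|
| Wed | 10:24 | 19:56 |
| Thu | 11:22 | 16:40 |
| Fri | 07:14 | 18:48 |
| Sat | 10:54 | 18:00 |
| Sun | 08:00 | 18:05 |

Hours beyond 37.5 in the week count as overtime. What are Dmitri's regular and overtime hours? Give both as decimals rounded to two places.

Regular 37.50 hours, overtime 6.08 hours

Wed: 10:24–19:56 = 9 h 32 min
Thu: 11:22–16:40 = 5 h 18 min
Fri: 07:14–18:48 = 11 h 34 min
Sat: 10:54–18:00 = 7 h 6 min
Sun: 08:00–18:05 = 10 h 5 min
Total worked: 43 h 35 min = 43.58 h.
Threshold 37.5 h → overtime 6 h 5 min, regular 37 h 30 min.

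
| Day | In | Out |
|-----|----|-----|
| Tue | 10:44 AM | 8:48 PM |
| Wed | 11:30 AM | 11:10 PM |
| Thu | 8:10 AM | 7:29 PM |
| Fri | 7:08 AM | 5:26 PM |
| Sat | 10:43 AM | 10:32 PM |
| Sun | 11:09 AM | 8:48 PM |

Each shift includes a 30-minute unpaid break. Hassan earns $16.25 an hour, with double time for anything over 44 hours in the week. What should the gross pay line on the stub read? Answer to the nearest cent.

$1294.04

Tue: 10:44 AM–8:48 PM = 10 h 4 min; less 30 min break → 9 h 34 min
Wed: 11:30 AM–11:10 PM = 11 h 40 min; less 30 min break → 11 h 10 min
Thu: 8:10 AM–7:29 PM = 11 h 19 min; less 30 min break → 10 h 49 min
Fri: 7:08 AM–5:26 PM = 10 h 18 min; less 30 min break → 9 h 48 min
Sat: 10:43 AM–10:32 PM = 11 h 49 min; less 30 min break → 11 h 19 min
Sun: 11:09 AM–8:48 PM = 9 h 39 min; less 30 min break → 9 h 9 min
Total worked: 61 h 49 min = 3709 min.
Regular 44 h 0 min = 2640 min at $16.25/h; overtime 17 h 49 min = 1069 min at $32.50/h.
Pay = (2640 × $16.25 + 1069 × $32.50) ÷ 60 = $1294.04.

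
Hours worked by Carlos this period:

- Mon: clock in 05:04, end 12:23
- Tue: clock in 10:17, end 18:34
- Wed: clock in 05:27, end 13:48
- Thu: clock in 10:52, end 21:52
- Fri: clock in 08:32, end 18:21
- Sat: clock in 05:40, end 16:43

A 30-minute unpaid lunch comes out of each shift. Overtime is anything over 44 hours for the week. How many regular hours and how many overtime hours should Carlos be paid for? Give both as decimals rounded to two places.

Regular 44.00 hours, overtime 8.82 hours

Mon: 05:04–12:23 = 7 h 19 min; less 30 min break → 6 h 49 min
Tue: 10:17–18:34 = 8 h 17 min; less 30 min break → 7 h 47 min
Wed: 05:27–13:48 = 8 h 21 min; less 30 min break → 7 h 51 min
Thu: 10:52–21:52 = 11 h 0 min; less 30 min break → 10 h 30 min
Fri: 08:32–18:21 = 9 h 49 min; less 30 min break → 9 h 19 min
Sat: 05:40–16:43 = 11 h 3 min; less 30 min break → 10 h 33 min
Total worked: 52 h 49 min = 52.82 h.
Threshold 44 h → overtime 8 h 49 min, regular 44 h 0 min.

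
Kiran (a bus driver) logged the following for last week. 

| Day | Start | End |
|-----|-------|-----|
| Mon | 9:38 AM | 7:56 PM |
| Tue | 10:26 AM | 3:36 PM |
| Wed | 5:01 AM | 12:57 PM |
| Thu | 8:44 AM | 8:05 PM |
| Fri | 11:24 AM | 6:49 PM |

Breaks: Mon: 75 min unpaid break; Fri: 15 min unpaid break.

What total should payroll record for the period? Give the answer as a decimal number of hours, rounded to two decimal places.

40.67 hours

Mon: 9:38 AM–7:56 PM = 10 h 18 min; less 75 min break → 9 h 3 min
Tue: 10:26 AM–3:36 PM = 5 h 10 min
Wed: 5:01 AM–12:57 PM = 7 h 56 min
Thu: 8:44 AM–8:05 PM = 11 h 21 min
Fri: 11:24 AM–6:49 PM = 7 h 25 min; less 15 min break → 7 h 10 min
Total: 9 h 3 min + 5 h 10 min + 7 h 56 min + 11 h 21 min + 7 h 10 min = 40 h 40 min.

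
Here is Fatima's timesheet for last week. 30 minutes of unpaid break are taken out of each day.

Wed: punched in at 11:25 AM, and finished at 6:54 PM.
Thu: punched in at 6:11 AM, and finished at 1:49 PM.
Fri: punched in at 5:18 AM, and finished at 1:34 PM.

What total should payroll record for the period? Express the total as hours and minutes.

Wed: 11:25 AM–6:54 PM = 7 h 29 min; less 30 min break → 6 h 59 min
Thu: 6:11 AM–1:49 PM = 7 h 38 min; less 30 min break → 7 h 8 min
Fri: 5:18 AM–1:34 PM = 8 h 16 min; less 30 min break → 7 h 46 min
Total: 6 h 59 min + 7 h 8 min + 7 h 46 min = 21 h 53 min.

21 h 53 min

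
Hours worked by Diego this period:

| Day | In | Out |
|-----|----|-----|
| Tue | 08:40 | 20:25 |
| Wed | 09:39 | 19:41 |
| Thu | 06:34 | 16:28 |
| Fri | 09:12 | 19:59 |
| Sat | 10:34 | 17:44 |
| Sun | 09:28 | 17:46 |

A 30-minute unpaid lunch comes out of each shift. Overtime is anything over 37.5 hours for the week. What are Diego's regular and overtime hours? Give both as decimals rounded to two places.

Regular 37.50 hours, overtime 17.43 hours

Tue: 08:40–20:25 = 11 h 45 min; less 30 min break → 11 h 15 min
Wed: 09:39–19:41 = 10 h 2 min; less 30 min break → 9 h 32 min
Thu: 06:34–16:28 = 9 h 54 min; less 30 min break → 9 h 24 min
Fri: 09:12–19:59 = 10 h 47 min; less 30 min break → 10 h 17 min
Sat: 10:34–17:44 = 7 h 10 min; less 30 min break → 6 h 40 min
Sun: 09:28–17:46 = 8 h 18 min; less 30 min break → 7 h 48 min
Total worked: 54 h 56 min = 54.93 h.
Threshold 37.5 h → overtime 17 h 26 min, regular 37 h 30 min.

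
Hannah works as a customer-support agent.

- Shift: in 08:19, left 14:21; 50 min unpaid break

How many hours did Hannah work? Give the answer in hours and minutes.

Shift: 08:19–14:21 = 6 h 2 min; less 50 min break → 5 h 12 min

5 h 12 min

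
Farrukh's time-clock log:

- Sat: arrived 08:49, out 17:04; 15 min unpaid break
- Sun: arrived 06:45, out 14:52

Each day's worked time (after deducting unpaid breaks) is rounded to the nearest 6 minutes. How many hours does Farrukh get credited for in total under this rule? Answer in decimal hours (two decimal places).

Sat: 08:49–17:04 = 8 h 15 min − 15 min = 8 h 0 min → rounds to 8 h 0 min
Sun: 06:45–14:52 = 8 h 7 min → rounds to 8 h 6 min
Total credited: 16 h 6 min.

16.10 hours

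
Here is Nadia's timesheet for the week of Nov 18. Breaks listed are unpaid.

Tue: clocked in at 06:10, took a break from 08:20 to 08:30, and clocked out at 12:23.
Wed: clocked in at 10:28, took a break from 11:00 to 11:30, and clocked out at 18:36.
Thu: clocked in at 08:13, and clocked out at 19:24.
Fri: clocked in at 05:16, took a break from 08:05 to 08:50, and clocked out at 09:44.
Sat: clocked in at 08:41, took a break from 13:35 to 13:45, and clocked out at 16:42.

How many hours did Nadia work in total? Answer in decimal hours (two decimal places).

Tue: 06:10–12:23 = 6 h 13 min; less 10 min break → 6 h 3 min
Wed: 10:28–18:36 = 8 h 8 min; less 30 min break → 7 h 38 min
Thu: 08:13–19:24 = 11 h 11 min
Fri: 05:16–09:44 = 4 h 28 min; less 45 min break → 3 h 43 min
Sat: 08:41–16:42 = 8 h 1 min; less 10 min break → 7 h 51 min
Total: 6 h 3 min + 7 h 38 min + 11 h 11 min + 3 h 43 min + 7 h 51 min = 36 h 26 min.

36.43 hours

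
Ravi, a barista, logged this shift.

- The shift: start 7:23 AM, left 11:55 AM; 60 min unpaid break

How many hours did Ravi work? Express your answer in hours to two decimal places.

The shift: 7:23 AM–11:55 AM = 4 h 32 min; less 60 min break → 3 h 32 min

3.53 hours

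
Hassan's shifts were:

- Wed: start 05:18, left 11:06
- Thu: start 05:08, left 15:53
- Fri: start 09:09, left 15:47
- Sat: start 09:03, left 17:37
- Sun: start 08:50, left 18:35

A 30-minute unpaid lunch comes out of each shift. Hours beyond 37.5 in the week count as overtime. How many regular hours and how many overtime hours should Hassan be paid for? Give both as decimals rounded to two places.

Regular 37.50 hours, overtime 1.50 hours

Wed: 05:18–11:06 = 5 h 48 min; less 30 min break → 5 h 18 min
Thu: 05:08–15:53 = 10 h 45 min; less 30 min break → 10 h 15 min
Fri: 09:09–15:47 = 6 h 38 min; less 30 min break → 6 h 8 min
Sat: 09:03–17:37 = 8 h 34 min; less 30 min break → 8 h 4 min
Sun: 08:50–18:35 = 9 h 45 min; less 30 min break → 9 h 15 min
Total worked: 39 h 0 min = 39.00 h.
Threshold 37.5 h → overtime 1 h 30 min, regular 37 h 30 min.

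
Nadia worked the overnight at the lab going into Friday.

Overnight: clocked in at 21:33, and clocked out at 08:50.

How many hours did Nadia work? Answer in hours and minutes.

Overnight: 21:33 → midnight = 2 h 27 min; midnight → 08:50 = 8 h 50 min; span 11 h 17 min

11 h 17 min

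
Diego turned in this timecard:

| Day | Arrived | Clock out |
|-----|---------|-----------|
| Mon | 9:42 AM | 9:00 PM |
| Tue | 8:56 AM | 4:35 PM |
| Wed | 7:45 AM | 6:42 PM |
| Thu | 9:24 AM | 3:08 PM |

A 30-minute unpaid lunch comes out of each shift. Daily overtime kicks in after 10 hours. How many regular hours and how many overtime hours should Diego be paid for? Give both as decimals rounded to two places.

Regular 32.38 hours, overtime 1.25 hours

Mon: 9:42 AM–9:00 PM = 11 h 18 min; less 30 min break → 10 h 48 min
Tue: 8:56 AM–4:35 PM = 7 h 39 min; less 30 min break → 7 h 9 min
Wed: 7:45 AM–6:42 PM = 10 h 57 min; less 30 min break → 10 h 27 min
Thu: 9:24 AM–3:08 PM = 5 h 44 min; less 30 min break → 5 h 14 min
Mon reg 10 h 0 min / OT 0 h 48 min; Tue reg 7 h 9 min / OT 0 h 0 min; Wed reg 10 h 0 min / OT 0 h 27 min; Thu reg 5 h 14 min / OT 0 h 0 min.
Totals: regular 32 h 23 min, overtime 1 h 15 min.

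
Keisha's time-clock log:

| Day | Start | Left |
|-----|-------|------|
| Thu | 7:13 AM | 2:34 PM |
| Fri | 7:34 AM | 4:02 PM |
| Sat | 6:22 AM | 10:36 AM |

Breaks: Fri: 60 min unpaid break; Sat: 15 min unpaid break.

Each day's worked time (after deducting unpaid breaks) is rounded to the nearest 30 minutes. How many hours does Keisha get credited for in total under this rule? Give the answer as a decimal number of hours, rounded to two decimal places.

Thu: 7:13 AM–2:34 PM = 7 h 21 min → rounds to 7 h 30 min
Fri: 7:34 AM–4:02 PM = 8 h 28 min − 60 min = 7 h 28 min → rounds to 7 h 30 min
Sat: 6:22 AM–10:36 AM = 4 h 14 min − 15 min = 3 h 59 min → rounds to 4 h 0 min
Total credited: 19 h 0 min.

19.00 hours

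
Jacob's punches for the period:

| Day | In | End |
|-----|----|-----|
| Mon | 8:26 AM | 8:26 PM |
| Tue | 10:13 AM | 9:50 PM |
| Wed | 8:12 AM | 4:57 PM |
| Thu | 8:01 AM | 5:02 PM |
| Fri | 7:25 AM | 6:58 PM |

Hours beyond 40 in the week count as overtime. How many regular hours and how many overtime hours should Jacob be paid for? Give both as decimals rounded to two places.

Regular 40.00 hours, overtime 12.93 hours

Mon: 8:26 AM–8:26 PM = 12 h 0 min
Tue: 10:13 AM–9:50 PM = 11 h 37 min
Wed: 8:12 AM–4:57 PM = 8 h 45 min
Thu: 8:01 AM–5:02 PM = 9 h 1 min
Fri: 7:25 AM–6:58 PM = 11 h 33 min
Total worked: 52 h 56 min = 52.93 h.
Threshold 40 h → overtime 12 h 56 min, regular 40 h 0 min.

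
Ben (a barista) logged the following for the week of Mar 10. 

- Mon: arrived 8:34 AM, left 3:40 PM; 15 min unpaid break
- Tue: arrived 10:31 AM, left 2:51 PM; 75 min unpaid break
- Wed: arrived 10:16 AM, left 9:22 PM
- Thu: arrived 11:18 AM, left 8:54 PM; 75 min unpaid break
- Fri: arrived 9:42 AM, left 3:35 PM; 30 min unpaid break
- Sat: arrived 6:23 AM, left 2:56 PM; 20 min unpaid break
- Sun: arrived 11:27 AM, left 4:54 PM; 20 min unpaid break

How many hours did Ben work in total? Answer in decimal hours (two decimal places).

48.10 hours

Mon: 8:34 AM–3:40 PM = 7 h 6 min; less 15 min break → 6 h 51 min
Tue: 10:31 AM–2:51 PM = 4 h 20 min; less 75 min break → 3 h 5 min
Wed: 10:16 AM–9:22 PM = 11 h 6 min
Thu: 11:18 AM–8:54 PM = 9 h 36 min; less 75 min break → 8 h 21 min
Fri: 9:42 AM–3:35 PM = 5 h 53 min; less 30 min break → 5 h 23 min
Sat: 6:23 AM–2:56 PM = 8 h 33 min; less 20 min break → 8 h 13 min
Sun: 11:27 AM–4:54 PM = 5 h 27 min; less 20 min break → 5 h 7 min
Total: 6 h 51 min + 3 h 5 min + 11 h 6 min + 8 h 21 min + 5 h 23 min + 8 h 13 min + 5 h 7 min = 48 h 6 min.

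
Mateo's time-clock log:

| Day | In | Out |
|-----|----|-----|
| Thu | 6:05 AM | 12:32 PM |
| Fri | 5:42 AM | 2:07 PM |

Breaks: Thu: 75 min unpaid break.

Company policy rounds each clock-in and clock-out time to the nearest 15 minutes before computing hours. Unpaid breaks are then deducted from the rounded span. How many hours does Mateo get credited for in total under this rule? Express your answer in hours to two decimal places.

Thu: in 6:05 AM→6:00 AM, out 12:32 PM→12:30 PM; 6 h 30 min − 75 min = 5 h 15 min
Fri: in 5:42 AM→5:45 AM, out 2:07 PM→2:00 PM; 8 h 15 min
Total credited: 13 h 30 min.

13.50 hours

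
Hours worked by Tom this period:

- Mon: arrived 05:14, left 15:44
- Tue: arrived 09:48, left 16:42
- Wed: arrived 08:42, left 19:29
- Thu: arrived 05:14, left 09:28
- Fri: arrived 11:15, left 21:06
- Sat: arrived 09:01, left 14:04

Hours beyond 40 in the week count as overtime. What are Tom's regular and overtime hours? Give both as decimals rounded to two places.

Mon: 05:14–15:44 = 10 h 30 min
Tue: 09:48–16:42 = 6 h 54 min
Wed: 08:42–19:29 = 10 h 47 min
Thu: 05:14–09:28 = 4 h 14 min
Fri: 11:15–21:06 = 9 h 51 min
Sat: 09:01–14:04 = 5 h 3 min
Total worked: 47 h 19 min = 47.32 h.
Threshold 40 h → overtime 7 h 19 min, regular 40 h 0 min.

Regular 40.00 hours, overtime 7.32 hours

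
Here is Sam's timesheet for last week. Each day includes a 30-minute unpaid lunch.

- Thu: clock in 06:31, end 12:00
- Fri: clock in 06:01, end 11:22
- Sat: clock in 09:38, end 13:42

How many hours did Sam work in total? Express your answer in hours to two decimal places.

13.40 hours

Thu: 06:31–12:00 = 5 h 29 min; less 30 min break → 4 h 59 min
Fri: 06:01–11:22 = 5 h 21 min; less 30 min break → 4 h 51 min
Sat: 09:38–13:42 = 4 h 4 min; less 30 min break → 3 h 34 min
Total: 4 h 59 min + 4 h 51 min + 3 h 34 min = 13 h 24 min.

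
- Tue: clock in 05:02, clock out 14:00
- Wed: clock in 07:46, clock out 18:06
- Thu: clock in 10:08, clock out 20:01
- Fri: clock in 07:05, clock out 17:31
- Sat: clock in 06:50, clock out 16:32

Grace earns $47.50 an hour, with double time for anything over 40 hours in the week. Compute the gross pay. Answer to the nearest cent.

$2785.08

Tue: 05:02–14:00 = 8 h 58 min
Wed: 07:46–18:06 = 10 h 20 min
Thu: 10:08–20:01 = 9 h 53 min
Fri: 07:05–17:31 = 10 h 26 min
Sat: 06:50–16:32 = 9 h 42 min
Total worked: 49 h 19 min = 2959 min.
Regular 40 h 0 min = 2400 min at $47.50/h; overtime 9 h 19 min = 559 min at $95.00/h.
Pay = (2400 × $47.50 + 559 × $95.00) ÷ 60 = $2785.08.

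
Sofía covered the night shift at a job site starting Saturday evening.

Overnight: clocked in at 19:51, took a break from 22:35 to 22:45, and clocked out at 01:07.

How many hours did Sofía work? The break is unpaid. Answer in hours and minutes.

5 h 6 min

Overnight: 19:51 → midnight = 4 h 9 min; midnight → 01:07 = 1 h 7 min; span 5 h 16 min; less 10 min break → 5 h 6 min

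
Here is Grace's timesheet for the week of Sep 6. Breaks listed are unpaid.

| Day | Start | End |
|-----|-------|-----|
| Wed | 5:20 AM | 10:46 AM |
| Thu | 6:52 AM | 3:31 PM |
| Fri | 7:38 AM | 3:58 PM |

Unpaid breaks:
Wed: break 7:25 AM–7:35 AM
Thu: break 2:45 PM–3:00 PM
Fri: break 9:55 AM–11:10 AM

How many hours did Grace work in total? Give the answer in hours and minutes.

20 h 45 min

Wed: 5:20 AM–10:46 AM = 5 h 26 min; less 10 min break → 5 h 16 min
Thu: 6:52 AM–3:31 PM = 8 h 39 min; less 15 min break → 8 h 24 min
Fri: 7:38 AM–3:58 PM = 8 h 20 min; less 75 min break → 7 h 5 min
Total: 5 h 16 min + 8 h 24 min + 7 h 5 min = 20 h 45 min.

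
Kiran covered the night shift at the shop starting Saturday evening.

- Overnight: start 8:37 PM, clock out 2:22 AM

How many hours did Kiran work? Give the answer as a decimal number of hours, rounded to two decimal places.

5.75 hours

Overnight: 8:37 PM → midnight = 3 h 23 min; midnight → 2:22 AM = 2 h 22 min; span 5 h 45 min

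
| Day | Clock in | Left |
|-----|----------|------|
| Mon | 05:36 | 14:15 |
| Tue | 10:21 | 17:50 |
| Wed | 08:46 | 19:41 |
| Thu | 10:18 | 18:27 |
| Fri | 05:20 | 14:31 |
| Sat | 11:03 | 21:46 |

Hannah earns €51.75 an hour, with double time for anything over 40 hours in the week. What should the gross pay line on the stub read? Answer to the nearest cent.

Mon: 05:36–14:15 = 8 h 39 min
Tue: 10:21–17:50 = 7 h 29 min
Wed: 08:46–19:41 = 10 h 55 min
Thu: 10:18–18:27 = 8 h 9 min
Fri: 05:20–14:31 = 9 h 11 min
Sat: 11:03–21:46 = 10 h 43 min
Total worked: 55 h 6 min = 3306 min.
Regular 40 h 0 min = 2400 min at €51.75/h; overtime 15 h 6 min = 906 min at €103.50/h.
Pay = (2400 × €51.75 + 906 × €103.50) ÷ 60 = €3632.85.

€3632.85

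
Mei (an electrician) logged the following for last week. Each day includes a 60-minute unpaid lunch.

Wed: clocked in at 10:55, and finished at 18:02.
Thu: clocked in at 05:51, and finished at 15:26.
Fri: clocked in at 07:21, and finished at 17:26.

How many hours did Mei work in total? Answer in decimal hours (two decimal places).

Wed: 10:55–18:02 = 7 h 7 min; less 60 min break → 6 h 7 min
Thu: 05:51–15:26 = 9 h 35 min; less 60 min break → 8 h 35 min
Fri: 07:21–17:26 = 10 h 5 min; less 60 min break → 9 h 5 min
Total: 6 h 7 min + 8 h 35 min + 9 h 5 min = 23 h 47 min.

23.78 hours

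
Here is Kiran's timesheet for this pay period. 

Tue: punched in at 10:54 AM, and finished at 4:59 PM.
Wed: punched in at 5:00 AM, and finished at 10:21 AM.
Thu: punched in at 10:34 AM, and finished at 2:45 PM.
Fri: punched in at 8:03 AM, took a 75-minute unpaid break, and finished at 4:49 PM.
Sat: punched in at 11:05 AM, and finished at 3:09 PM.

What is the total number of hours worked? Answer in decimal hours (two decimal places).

27.20 hours

Tue: 10:54 AM–4:59 PM = 6 h 5 min
Wed: 5:00 AM–10:21 AM = 5 h 21 min
Thu: 10:34 AM–2:45 PM = 4 h 11 min
Fri: 8:03 AM–4:49 PM = 8 h 46 min; less 75 min break → 7 h 31 min
Sat: 11:05 AM–3:09 PM = 4 h 4 min
Total: 6 h 5 min + 5 h 21 min + 4 h 11 min + 7 h 31 min + 4 h 4 min = 27 h 12 min.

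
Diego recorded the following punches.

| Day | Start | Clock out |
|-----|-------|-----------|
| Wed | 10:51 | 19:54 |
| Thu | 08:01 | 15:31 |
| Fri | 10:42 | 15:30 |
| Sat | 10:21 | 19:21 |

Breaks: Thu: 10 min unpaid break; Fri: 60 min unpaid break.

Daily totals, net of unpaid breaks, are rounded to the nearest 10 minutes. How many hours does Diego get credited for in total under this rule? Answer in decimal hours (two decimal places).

Wed: 10:51–19:54 = 9 h 3 min → rounds to 9 h 0 min
Thu: 08:01–15:31 = 7 h 30 min − 10 min = 7 h 20 min → rounds to 7 h 20 min
Fri: 10:42–15:30 = 4 h 48 min − 60 min = 3 h 48 min → rounds to 3 h 50 min
Sat: 10:21–19:21 = 9 h 0 min → rounds to 9 h 0 min
Total credited: 29 h 10 min.

29.17 hours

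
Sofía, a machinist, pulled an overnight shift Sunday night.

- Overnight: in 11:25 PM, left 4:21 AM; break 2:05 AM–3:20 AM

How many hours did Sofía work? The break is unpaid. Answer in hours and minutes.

3 h 41 min

Overnight: 11:25 PM → midnight = 0 h 35 min; midnight → 4:21 AM = 4 h 21 min; span 4 h 56 min; less 75 min break → 3 h 41 min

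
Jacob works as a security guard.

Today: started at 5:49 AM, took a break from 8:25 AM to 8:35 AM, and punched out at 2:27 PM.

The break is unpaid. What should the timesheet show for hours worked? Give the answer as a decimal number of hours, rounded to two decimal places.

8.47 hours

Today: 5:49 AM–2:27 PM = 8 h 38 min; less 10 min break → 8 h 28 min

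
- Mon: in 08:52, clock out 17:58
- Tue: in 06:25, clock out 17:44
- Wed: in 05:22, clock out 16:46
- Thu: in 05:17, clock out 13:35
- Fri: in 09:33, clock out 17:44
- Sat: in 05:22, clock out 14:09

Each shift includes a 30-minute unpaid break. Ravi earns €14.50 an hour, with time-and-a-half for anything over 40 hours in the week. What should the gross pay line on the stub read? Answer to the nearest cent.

Mon: 08:52–17:58 = 9 h 6 min; less 30 min break → 8 h 36 min
Tue: 06:25–17:44 = 11 h 19 min; less 30 min break → 10 h 49 min
Wed: 05:22–16:46 = 11 h 24 min; less 30 min break → 10 h 54 min
Thu: 05:17–13:35 = 8 h 18 min; less 30 min break → 7 h 48 min
Fri: 09:33–17:44 = 8 h 11 min; less 30 min break → 7 h 41 min
Sat: 05:22–14:09 = 8 h 47 min; less 30 min break → 8 h 17 min
Total worked: 54 h 5 min = 3245 min.
Regular 40 h 0 min = 2400 min at €14.50/h; overtime 14 h 5 min = 845 min at €21.75/h.
Pay = (2400 × €14.50 + 845 × €21.75) ÷ 60 = €886.31.

€886.31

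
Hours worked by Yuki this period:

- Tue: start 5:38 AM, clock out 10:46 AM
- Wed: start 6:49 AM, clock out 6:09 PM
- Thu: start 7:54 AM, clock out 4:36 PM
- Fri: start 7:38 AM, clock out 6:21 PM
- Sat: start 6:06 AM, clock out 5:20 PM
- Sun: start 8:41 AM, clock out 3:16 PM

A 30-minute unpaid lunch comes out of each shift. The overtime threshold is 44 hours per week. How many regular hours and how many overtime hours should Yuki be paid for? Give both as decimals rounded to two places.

Regular 44.00 hours, overtime 6.70 hours

Tue: 5:38 AM–10:46 AM = 5 h 8 min; less 30 min break → 4 h 38 min
Wed: 6:49 AM–6:09 PM = 11 h 20 min; less 30 min break → 10 h 50 min
Thu: 7:54 AM–4:36 PM = 8 h 42 min; less 30 min break → 8 h 12 min
Fri: 7:38 AM–6:21 PM = 10 h 43 min; less 30 min break → 10 h 13 min
Sat: 6:06 AM–5:20 PM = 11 h 14 min; less 30 min break → 10 h 44 min
Sun: 8:41 AM–3:16 PM = 6 h 35 min; less 30 min break → 6 h 5 min
Total worked: 50 h 42 min = 50.70 h.
Threshold 44 h → overtime 6 h 42 min, regular 44 h 0 min.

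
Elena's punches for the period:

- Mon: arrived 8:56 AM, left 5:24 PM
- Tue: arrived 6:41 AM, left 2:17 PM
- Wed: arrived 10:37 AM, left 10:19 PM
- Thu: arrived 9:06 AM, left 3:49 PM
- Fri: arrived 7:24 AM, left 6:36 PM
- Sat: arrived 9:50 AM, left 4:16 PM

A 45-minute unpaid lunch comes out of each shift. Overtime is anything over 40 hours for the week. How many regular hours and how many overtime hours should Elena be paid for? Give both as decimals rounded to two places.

Mon: 8:56 AM–5:24 PM = 8 h 28 min; less 45 min break → 7 h 43 min
Tue: 6:41 AM–2:17 PM = 7 h 36 min; less 45 min break → 6 h 51 min
Wed: 10:37 AM–10:19 PM = 11 h 42 min; less 45 min break → 10 h 57 min
Thu: 9:06 AM–3:49 PM = 6 h 43 min; less 45 min break → 5 h 58 min
Fri: 7:24 AM–6:36 PM = 11 h 12 min; less 45 min break → 10 h 27 min
Sat: 9:50 AM–4:16 PM = 6 h 26 min; less 45 min break → 5 h 41 min
Total worked: 47 h 37 min = 47.62 h.
Threshold 40 h → overtime 7 h 37 min, regular 40 h 0 min.

Regular 40.00 hours, overtime 7.62 hours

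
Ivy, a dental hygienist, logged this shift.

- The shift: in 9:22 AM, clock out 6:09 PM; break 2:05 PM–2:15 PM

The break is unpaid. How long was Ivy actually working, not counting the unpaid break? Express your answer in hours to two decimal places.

The shift: 9:22 AM–6:09 PM = 8 h 47 min; less 10 min break → 8 h 37 min

8.62 hours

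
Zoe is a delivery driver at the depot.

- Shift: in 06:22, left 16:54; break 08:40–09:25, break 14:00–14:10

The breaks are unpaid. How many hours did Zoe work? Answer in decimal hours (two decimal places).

Shift: 06:22–16:54 = 10 h 32 min; less 55 min break → 9 h 37 min

9.62 hours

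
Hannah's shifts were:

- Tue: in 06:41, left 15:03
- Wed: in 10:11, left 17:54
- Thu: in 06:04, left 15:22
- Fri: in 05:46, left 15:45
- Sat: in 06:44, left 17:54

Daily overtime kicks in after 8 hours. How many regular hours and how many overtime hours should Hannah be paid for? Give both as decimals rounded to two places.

Regular 39.72 hours, overtime 6.82 hours

Tue: 06:41–15:03 = 8 h 22 min
Wed: 10:11–17:54 = 7 h 43 min
Thu: 06:04–15:22 = 9 h 18 min
Fri: 05:46–15:45 = 9 h 59 min
Sat: 06:44–17:54 = 11 h 10 min
Tue reg 8 h 0 min / OT 0 h 22 min; Wed reg 7 h 43 min / OT 0 h 0 min; Thu reg 8 h 0 min / OT 1 h 18 min; Fri reg 8 h 0 min / OT 1 h 59 min; Sat reg 8 h 0 min / OT 3 h 10 min.
Totals: regular 39 h 43 min, overtime 6 h 49 min.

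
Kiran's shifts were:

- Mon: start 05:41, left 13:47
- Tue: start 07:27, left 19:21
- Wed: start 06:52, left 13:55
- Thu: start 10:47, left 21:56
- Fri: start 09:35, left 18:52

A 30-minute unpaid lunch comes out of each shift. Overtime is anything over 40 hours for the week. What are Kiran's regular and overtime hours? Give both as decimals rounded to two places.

Regular 40.00 hours, overtime 4.98 hours

Mon: 05:41–13:47 = 8 h 6 min; less 30 min break → 7 h 36 min
Tue: 07:27–19:21 = 11 h 54 min; less 30 min break → 11 h 24 min
Wed: 06:52–13:55 = 7 h 3 min; less 30 min break → 6 h 33 min
Thu: 10:47–21:56 = 11 h 9 min; less 30 min break → 10 h 39 min
Fri: 09:35–18:52 = 9 h 17 min; less 30 min break → 8 h 47 min
Total worked: 44 h 59 min = 44.98 h.
Threshold 40 h → overtime 4 h 59 min, regular 40 h 0 min.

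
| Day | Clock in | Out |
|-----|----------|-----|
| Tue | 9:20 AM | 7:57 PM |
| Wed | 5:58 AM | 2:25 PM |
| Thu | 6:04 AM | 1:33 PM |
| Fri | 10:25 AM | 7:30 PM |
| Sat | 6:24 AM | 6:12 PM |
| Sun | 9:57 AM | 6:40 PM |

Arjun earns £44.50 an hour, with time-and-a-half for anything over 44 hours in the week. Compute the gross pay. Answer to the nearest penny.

£2769.01

Tue: 9:20 AM–7:57 PM = 10 h 37 min
Wed: 5:58 AM–2:25 PM = 8 h 27 min
Thu: 6:04 AM–1:33 PM = 7 h 29 min
Fri: 10:25 AM–7:30 PM = 9 h 5 min
Sat: 6:24 AM–6:12 PM = 11 h 48 min
Sun: 9:57 AM–6:40 PM = 8 h 43 min
Total worked: 56 h 9 min = 3369 min.
Regular 44 h 0 min = 2640 min at £44.50/h; overtime 12 h 9 min = 729 min at £66.75/h.
Pay = (2640 × £44.50 + 729 × £66.75) ÷ 60 = £2769.01.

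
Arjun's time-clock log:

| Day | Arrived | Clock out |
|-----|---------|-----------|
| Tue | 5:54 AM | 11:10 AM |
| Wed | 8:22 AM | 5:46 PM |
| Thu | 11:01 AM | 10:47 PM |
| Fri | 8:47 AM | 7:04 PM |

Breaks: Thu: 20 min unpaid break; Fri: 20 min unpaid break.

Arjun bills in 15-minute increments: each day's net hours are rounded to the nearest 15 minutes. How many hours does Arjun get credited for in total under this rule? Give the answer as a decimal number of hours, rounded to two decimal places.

Tue: 5:54 AM–11:10 AM = 5 h 16 min → rounds to 5 h 15 min
Wed: 8:22 AM–5:46 PM = 9 h 24 min → rounds to 9 h 30 min
Thu: 11:01 AM–10:47 PM = 11 h 46 min − 20 min = 11 h 26 min → rounds to 11 h 30 min
Fri: 8:47 AM–7:04 PM = 10 h 17 min − 20 min = 9 h 57 min → rounds to 10 h 0 min
Total credited: 36 h 15 min.

36.25 hours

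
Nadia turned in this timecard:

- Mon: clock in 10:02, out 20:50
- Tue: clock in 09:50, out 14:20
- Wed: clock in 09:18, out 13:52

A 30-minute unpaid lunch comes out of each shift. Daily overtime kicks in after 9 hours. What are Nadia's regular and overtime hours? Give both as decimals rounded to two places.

Regular 17.07 hours, overtime 1.30 hours

Mon: 10:02–20:50 = 10 h 48 min; less 30 min break → 10 h 18 min
Tue: 09:50–14:20 = 4 h 30 min; less 30 min break → 4 h 0 min
Wed: 09:18–13:52 = 4 h 34 min; less 30 min break → 4 h 4 min
Mon reg 9 h 0 min / OT 1 h 18 min; Tue reg 4 h 0 min / OT 0 h 0 min; Wed reg 4 h 4 min / OT 0 h 0 min.
Totals: regular 17 h 4 min, overtime 1 h 18 min.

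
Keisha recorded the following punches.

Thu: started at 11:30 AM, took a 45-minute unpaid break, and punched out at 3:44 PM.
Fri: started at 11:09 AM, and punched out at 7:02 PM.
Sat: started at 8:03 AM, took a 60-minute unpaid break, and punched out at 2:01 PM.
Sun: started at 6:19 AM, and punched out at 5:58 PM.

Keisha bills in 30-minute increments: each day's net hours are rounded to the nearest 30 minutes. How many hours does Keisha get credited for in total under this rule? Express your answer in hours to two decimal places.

Thu: 11:30 AM–3:44 PM = 4 h 14 min − 45 min = 3 h 29 min → rounds to 3 h 30 min
Fri: 11:09 AM–7:02 PM = 7 h 53 min → rounds to 8 h 0 min
Sat: 8:03 AM–2:01 PM = 5 h 58 min − 60 min = 4 h 58 min → rounds to 5 h 0 min
Sun: 6:19 AM–5:58 PM = 11 h 39 min → rounds to 11 h 30 min
Total credited: 28 h 0 min.

28.00 hours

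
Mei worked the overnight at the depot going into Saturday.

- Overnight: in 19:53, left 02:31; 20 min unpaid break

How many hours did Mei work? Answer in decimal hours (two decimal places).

Overnight: 19:53 → midnight = 4 h 7 min; midnight → 02:31 = 2 h 31 min; span 6 h 38 min; less 20 min break → 6 h 18 min

6.30 hours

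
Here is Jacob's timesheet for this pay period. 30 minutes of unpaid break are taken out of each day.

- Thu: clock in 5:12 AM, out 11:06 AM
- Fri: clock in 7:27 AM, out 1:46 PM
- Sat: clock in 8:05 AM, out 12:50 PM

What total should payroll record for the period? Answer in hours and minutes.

15 h 28 min

Thu: 5:12 AM–11:06 AM = 5 h 54 min; less 30 min break → 5 h 24 min
Fri: 7:27 AM–1:46 PM = 6 h 19 min; less 30 min break → 5 h 49 min
Sat: 8:05 AM–12:50 PM = 4 h 45 min; less 30 min break → 4 h 15 min
Total: 5 h 24 min + 5 h 49 min + 4 h 15 min = 15 h 28 min.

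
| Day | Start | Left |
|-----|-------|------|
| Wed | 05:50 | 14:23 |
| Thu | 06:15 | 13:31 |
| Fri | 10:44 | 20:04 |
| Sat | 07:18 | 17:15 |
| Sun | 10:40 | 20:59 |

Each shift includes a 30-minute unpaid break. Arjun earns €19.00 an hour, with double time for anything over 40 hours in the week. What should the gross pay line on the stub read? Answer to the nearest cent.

€870.83

Wed: 05:50–14:23 = 8 h 33 min; less 30 min break → 8 h 3 min
Thu: 06:15–13:31 = 7 h 16 min; less 30 min break → 6 h 46 min
Fri: 10:44–20:04 = 9 h 20 min; less 30 min break → 8 h 50 min
Sat: 07:18–17:15 = 9 h 57 min; less 30 min break → 9 h 27 min
Sun: 10:40–20:59 = 10 h 19 min; less 30 min break → 9 h 49 min
Total worked: 42 h 55 min = 2575 min.
Regular 40 h 0 min = 2400 min at €19.00/h; overtime 2 h 55 min = 175 min at €38.00/h.
Pay = (2400 × €19.00 + 175 × €38.00) ÷ 60 = €870.83.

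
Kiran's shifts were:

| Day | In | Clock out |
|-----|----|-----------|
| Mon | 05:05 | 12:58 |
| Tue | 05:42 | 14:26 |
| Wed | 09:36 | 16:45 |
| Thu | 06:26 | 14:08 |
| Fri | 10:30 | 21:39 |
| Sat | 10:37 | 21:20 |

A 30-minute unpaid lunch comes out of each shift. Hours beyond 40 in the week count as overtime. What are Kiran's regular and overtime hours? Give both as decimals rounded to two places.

Regular 40.00 hours, overtime 10.33 hours

Mon: 05:05–12:58 = 7 h 53 min; less 30 min break → 7 h 23 min
Tue: 05:42–14:26 = 8 h 44 min; less 30 min break → 8 h 14 min
Wed: 09:36–16:45 = 7 h 9 min; less 30 min break → 6 h 39 min
Thu: 06:26–14:08 = 7 h 42 min; less 30 min break → 7 h 12 min
Fri: 10:30–21:39 = 11 h 9 min; less 30 min break → 10 h 39 min
Sat: 10:37–21:20 = 10 h 43 min; less 30 min break → 10 h 13 min
Total worked: 50 h 20 min = 50.33 h.
Threshold 40 h → overtime 10 h 20 min, regular 40 h 0 min.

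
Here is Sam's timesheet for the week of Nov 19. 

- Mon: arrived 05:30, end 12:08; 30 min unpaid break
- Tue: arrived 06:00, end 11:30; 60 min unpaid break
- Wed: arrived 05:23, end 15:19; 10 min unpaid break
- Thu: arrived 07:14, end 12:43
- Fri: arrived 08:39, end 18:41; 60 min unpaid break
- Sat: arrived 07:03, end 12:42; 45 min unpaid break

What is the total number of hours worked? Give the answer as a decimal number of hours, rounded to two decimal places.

Mon: 05:30–12:08 = 6 h 38 min; less 30 min break → 6 h 8 min
Tue: 06:00–11:30 = 5 h 30 min; less 60 min break → 4 h 30 min
Wed: 05:23–15:19 = 9 h 56 min; less 10 min break → 9 h 46 min
Thu: 07:14–12:43 = 5 h 29 min
Fri: 08:39–18:41 = 10 h 2 min; less 60 min break → 9 h 2 min
Sat: 07:03–12:42 = 5 h 39 min; less 45 min break → 4 h 54 min
Total: 6 h 8 min + 4 h 30 min + 9 h 46 min + 5 h 29 min + 9 h 2 min + 4 h 54 min = 39 h 49 min.

39.82 hours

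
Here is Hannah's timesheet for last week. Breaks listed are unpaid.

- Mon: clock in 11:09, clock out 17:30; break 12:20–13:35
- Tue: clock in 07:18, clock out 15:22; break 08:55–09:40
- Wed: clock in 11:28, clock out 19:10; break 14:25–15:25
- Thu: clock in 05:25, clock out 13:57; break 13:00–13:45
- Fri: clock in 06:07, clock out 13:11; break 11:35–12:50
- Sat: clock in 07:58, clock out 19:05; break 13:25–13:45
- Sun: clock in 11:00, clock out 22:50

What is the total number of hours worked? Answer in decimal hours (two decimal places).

Mon: 11:09–17:30 = 6 h 21 min; less 75 min break → 5 h 6 min
Tue: 07:18–15:22 = 8 h 4 min; less 45 min break → 7 h 19 min
Wed: 11:28–19:10 = 7 h 42 min; less 60 min break → 6 h 42 min
Thu: 05:25–13:57 = 8 h 32 min; less 45 min break → 7 h 47 min
Fri: 06:07–13:11 = 7 h 4 min; less 75 min break → 5 h 49 min
Sat: 07:58–19:05 = 11 h 7 min; less 20 min break → 10 h 47 min
Sun: 11:00–22:50 = 11 h 50 min
Total: 5 h 6 min + 7 h 19 min + 6 h 42 min + 7 h 47 min + 5 h 49 min + 10 h 47 min + 11 h 50 min = 55 h 20 min.

55.33 hours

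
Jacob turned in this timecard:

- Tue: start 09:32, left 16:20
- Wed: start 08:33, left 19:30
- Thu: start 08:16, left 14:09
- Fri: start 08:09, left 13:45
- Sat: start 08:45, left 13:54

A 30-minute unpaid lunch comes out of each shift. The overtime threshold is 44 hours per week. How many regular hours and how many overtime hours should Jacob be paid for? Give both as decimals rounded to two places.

Regular 31.88 hours, overtime 0.00 hours

Tue: 09:32–16:20 = 6 h 48 min; less 30 min break → 6 h 18 min
Wed: 08:33–19:30 = 10 h 57 min; less 30 min break → 10 h 27 min
Thu: 08:16–14:09 = 5 h 53 min; less 30 min break → 5 h 23 min
Fri: 08:09–13:45 = 5 h 36 min; less 30 min break → 5 h 6 min
Sat: 08:45–13:54 = 5 h 9 min; less 30 min break → 4 h 39 min
Total worked: 31 h 53 min = 31.88 h.
Threshold 44 h → overtime 0 h 0 min, regular 31 h 53 min.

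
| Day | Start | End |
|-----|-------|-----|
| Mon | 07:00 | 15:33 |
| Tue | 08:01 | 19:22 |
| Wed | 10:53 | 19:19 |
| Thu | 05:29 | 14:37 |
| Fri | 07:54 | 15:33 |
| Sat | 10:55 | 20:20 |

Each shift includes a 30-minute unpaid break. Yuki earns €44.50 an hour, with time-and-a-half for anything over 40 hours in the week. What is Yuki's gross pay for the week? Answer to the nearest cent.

€2549.85

Mon: 07:00–15:33 = 8 h 33 min; less 30 min break → 8 h 3 min
Tue: 08:01–19:22 = 11 h 21 min; less 30 min break → 10 h 51 min
Wed: 10:53–19:19 = 8 h 26 min; less 30 min break → 7 h 56 min
Thu: 05:29–14:37 = 9 h 8 min; less 30 min break → 8 h 38 min
Fri: 07:54–15:33 = 7 h 39 min; less 30 min break → 7 h 9 min
Sat: 10:55–20:20 = 9 h 25 min; less 30 min break → 8 h 55 min
Total worked: 51 h 32 min = 3092 min.
Regular 40 h 0 min = 2400 min at €44.50/h; overtime 11 h 32 min = 692 min at €66.75/h.
Pay = (2400 × €44.50 + 692 × €66.75) ÷ 60 = €2549.85.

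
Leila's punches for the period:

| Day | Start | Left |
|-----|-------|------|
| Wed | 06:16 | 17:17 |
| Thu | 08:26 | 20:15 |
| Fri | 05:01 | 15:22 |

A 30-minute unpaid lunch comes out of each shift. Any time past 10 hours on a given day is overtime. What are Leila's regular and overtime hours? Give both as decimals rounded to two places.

Wed: 06:16–17:17 = 11 h 1 min; less 30 min break → 10 h 31 min
Thu: 08:26–20:15 = 11 h 49 min; less 30 min break → 11 h 19 min
Fri: 05:01–15:22 = 10 h 21 min; less 30 min break → 9 h 51 min
Wed reg 10 h 0 min / OT 0 h 31 min; Thu reg 10 h 0 min / OT 1 h 19 min; Fri reg 9 h 51 min / OT 0 h 0 min.
Totals: regular 29 h 51 min, overtime 1 h 50 min.

Regular 29.85 hours, overtime 1.83 hours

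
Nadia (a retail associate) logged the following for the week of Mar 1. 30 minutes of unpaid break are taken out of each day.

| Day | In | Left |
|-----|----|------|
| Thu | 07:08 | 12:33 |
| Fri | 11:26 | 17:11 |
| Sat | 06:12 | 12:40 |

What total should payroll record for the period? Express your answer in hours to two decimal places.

16.13 hours

Thu: 07:08–12:33 = 5 h 25 min; less 30 min break → 4 h 55 min
Fri: 11:26–17:11 = 5 h 45 min; less 30 min break → 5 h 15 min
Sat: 06:12–12:40 = 6 h 28 min; less 30 min break → 5 h 58 min
Total: 4 h 55 min + 5 h 15 min + 5 h 58 min = 16 h 8 min.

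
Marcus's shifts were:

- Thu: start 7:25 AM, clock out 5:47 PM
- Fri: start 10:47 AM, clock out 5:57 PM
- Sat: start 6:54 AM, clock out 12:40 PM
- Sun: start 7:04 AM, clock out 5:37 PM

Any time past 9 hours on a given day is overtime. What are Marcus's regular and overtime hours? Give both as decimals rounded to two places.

Regular 30.93 hours, overtime 2.92 hours

Thu: 7:25 AM–5:47 PM = 10 h 22 min
Fri: 10:47 AM–5:57 PM = 7 h 10 min
Sat: 6:54 AM–12:40 PM = 5 h 46 min
Sun: 7:04 AM–5:37 PM = 10 h 33 min
Thu reg 9 h 0 min / OT 1 h 22 min; Fri reg 7 h 10 min / OT 0 h 0 min; Sat reg 5 h 46 min / OT 0 h 0 min; Sun reg 9 h 0 min / OT 1 h 33 min.
Totals: regular 30 h 56 min, overtime 2 h 55 min.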